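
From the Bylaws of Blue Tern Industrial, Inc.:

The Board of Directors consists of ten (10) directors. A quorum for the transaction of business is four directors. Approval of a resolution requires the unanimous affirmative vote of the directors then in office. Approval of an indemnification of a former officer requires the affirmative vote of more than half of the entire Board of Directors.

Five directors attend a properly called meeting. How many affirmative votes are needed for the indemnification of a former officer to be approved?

6

The indemnification of a former officer requires a majority of the entire Board of Directors (10).
A majority of 10 is 6.
(Only 5 can vote, so the indemnification of a former officer cannot pass at this meeting, but the required vote is still 6.)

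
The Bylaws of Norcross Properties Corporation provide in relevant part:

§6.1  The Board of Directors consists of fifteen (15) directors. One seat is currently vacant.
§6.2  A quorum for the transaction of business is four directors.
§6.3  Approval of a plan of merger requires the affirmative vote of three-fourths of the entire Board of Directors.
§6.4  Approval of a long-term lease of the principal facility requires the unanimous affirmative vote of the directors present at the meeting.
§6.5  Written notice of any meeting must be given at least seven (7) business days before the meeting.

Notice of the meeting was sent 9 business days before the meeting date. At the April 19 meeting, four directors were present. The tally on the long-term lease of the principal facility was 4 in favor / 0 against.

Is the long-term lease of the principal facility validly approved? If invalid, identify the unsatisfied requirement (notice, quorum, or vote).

Notice: 9 business days given; 7 required (9 ≥ 7). Satisfied.
Quorum: 4 present; quorum is 4. Satisfied.
Vote: the long-term lease of the principal facility requires the unanimous vote of the directors present (4). Unanimous means all 4, so 4 affirmative votes are needed; 4 voted in favor. Satisfied.

Valid — all requirements satisfied.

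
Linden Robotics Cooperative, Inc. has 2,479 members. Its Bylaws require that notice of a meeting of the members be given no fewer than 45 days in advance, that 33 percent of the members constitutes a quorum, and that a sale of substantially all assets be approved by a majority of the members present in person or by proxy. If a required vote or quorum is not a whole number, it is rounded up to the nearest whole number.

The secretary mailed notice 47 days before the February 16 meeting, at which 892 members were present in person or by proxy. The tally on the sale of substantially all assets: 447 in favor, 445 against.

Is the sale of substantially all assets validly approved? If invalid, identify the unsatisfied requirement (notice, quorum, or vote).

Valid — all requirements satisfied.

Notice: 47 days given; 45 required. Satisfied.
Quorum: 33% of 2,479 = 818.07, rounded up to 819; 892 present. Satisfied.
Vote: requires a majority of those present (892); a majority of 892 is 447, so 447 needed; 447 in favor. Satisfied.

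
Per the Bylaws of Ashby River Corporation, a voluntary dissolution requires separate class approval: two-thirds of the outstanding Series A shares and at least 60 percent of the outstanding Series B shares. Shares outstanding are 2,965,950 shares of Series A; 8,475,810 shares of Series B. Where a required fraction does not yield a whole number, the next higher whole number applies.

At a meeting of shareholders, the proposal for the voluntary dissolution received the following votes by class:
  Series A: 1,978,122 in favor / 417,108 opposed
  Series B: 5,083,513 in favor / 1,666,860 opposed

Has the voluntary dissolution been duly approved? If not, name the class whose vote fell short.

Series A: 2/3 of 2965950 = 1977300; 1,977,300 required, 1,978,122 in favor — approved.
Series B: 3/5 of 8475810 = 5085486; 5,085,486 required, 5,083,513 in favor — not approved.

Not approved — the Series B shares did not give the required vote.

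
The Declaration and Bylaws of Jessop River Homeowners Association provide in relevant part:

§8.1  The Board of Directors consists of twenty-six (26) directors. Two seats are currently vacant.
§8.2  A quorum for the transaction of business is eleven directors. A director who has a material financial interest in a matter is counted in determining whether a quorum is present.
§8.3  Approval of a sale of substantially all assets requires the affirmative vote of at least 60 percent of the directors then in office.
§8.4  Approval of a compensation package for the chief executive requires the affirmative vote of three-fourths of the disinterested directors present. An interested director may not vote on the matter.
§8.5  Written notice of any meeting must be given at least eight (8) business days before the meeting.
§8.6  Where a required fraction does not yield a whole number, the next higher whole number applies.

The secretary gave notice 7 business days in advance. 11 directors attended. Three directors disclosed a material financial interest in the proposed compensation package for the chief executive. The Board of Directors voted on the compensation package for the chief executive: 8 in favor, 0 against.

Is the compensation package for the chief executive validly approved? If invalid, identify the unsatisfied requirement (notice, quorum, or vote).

Notice: 7 business days given; 8 required (7 < 8). Not satisfied.
Quorum: 11 present (interested directors count toward quorum); quorum is 11. Satisfied.
Vote: the compensation package for the chief executive requires three-fourths of the disinterested directors present (11 − 3 = 8). 3/4 of 8 = 6, so 6 affirmative votes are needed; 8 voted in favor. Satisfied.

Invalid — notice requirement not satisfied.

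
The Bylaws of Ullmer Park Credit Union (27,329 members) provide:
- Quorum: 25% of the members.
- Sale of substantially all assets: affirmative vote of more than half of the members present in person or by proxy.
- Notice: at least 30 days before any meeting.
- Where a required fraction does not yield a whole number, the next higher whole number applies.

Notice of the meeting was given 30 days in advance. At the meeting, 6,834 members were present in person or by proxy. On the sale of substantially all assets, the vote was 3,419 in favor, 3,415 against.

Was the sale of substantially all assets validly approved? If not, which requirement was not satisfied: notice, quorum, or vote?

Notice: 30 days given; 30 required. Satisfied.
Quorum: 25% of 27,329 = 6,832.25, rounded up to 6,833; 6,834 present. Satisfied.
Vote: requires a majority of those present (6,834); a majority of 6834 is 3418, so 3,418 needed; 3,419 in favor. Satisfied.

Valid — all requirements satisfied.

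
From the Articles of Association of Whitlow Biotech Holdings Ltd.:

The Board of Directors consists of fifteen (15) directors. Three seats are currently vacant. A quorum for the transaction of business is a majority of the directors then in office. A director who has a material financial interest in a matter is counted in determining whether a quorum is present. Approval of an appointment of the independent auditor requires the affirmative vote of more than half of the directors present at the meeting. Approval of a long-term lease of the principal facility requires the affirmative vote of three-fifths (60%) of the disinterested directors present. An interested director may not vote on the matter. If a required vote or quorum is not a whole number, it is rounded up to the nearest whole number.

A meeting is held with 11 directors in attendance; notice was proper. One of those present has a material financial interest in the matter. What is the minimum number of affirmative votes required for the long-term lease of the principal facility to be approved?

The long-term lease of the principal facility requires three-fifths of the disinterested directors present (11 − 1 = 10).
3/5 of 10 = 6.

6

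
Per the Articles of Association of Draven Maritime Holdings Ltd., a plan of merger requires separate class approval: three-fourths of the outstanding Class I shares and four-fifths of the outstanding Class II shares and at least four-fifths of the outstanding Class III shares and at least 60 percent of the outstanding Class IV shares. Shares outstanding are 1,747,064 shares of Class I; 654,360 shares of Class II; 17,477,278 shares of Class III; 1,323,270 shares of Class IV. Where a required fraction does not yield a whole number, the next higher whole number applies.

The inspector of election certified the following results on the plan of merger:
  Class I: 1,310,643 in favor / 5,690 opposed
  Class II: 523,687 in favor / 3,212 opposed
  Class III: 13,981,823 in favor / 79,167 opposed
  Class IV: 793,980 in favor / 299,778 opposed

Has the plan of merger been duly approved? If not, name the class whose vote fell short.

Class I: 3/4 of 1747064 = 1310298; 1,310,298 required, 1,310,643 in favor — approved.
Class II: 4/5 of 654360 = 523488; 523,488 required, 523,687 in favor — approved.
Class III: 4/5 of 17477278 = 13981822.40, rounded up to 13981823; 13,981,823 required, 13,981,823 in favor — approved.
Class IV: 3/5 of 1323270 = 793962; 793,962 required, 793,980 in favor — approved.

Approved — every class gave the required vote.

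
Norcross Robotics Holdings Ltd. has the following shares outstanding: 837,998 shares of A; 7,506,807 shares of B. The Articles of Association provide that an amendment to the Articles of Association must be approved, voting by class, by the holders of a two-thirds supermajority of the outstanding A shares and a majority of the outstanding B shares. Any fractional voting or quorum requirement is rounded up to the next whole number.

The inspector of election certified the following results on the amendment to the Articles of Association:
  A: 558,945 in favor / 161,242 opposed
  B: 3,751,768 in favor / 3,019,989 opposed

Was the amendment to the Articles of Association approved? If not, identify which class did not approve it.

Not approved — the B shares did not give the required vote.

A: 2/3 of 837998 = 558665.33, rounded up to 558666; 558,666 required, 558,945 in favor — approved.
B: a majority of 7506807 is 3753404; 3,753,404 required, 3,751,768 in favor — not approved.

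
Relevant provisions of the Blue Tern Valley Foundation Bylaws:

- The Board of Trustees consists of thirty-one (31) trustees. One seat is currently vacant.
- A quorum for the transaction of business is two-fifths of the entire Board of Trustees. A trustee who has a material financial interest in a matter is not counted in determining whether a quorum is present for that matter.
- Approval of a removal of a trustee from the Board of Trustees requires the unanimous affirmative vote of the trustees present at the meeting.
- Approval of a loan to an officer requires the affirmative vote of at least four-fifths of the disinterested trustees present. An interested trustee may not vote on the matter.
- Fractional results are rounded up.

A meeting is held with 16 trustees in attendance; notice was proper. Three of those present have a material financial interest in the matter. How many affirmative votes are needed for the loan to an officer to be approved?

The loan to an officer requires four-fifths of the disinterested trustees present (16 − 3 = 13).
4/5 of 13 = 10.40, rounded up to 11.

11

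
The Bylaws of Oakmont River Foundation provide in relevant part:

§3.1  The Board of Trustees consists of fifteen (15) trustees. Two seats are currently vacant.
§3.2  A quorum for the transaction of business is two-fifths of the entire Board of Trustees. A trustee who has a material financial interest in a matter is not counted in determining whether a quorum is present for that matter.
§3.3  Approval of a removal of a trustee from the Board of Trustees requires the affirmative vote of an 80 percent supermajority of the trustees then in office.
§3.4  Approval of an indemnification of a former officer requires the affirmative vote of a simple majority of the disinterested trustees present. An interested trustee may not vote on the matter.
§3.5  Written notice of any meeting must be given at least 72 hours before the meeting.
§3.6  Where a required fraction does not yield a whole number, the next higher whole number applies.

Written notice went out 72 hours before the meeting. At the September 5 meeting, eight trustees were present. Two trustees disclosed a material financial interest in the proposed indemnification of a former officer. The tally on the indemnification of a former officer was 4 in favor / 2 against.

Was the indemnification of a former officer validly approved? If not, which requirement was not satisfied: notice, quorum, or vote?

Valid — all requirements satisfied.

Notice: 72 hours given; 72 required (72 ≥ 72). Satisfied.
Quorum: 8 present, but the 2 interested trustees do not count, leaving 6. Quorum is 6. Satisfied.
Vote: the indemnification of a former officer requires a majority of the disinterested trustees present (8 − 2 = 6). A majority of 6 is 4, so 4 affirmative votes are needed; 4 voted in favor. Satisfied.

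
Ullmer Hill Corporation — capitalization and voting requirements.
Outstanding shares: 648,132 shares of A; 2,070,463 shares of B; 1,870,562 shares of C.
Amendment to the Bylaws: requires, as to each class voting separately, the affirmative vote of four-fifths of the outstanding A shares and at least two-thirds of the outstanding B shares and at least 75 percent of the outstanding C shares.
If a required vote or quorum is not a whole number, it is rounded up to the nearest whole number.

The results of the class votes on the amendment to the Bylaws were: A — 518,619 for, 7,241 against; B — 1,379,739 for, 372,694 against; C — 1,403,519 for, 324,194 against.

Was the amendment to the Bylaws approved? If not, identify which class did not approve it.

Not approved — the B shares did not give the required vote.

A: 4/5 of 648132 = 518505.60, rounded up to 518506; 518,506 required, 518,619 in favor — approved.
B: 2/3 of 2070463 = 1380308.67, rounded up to 1380309; 1,380,309 required, 1,379,739 in favor — not approved.
C: 3/4 of 1870562 = 1402921.50, rounded up to 1402922; 1,402,922 required, 1,403,519 in favor — approved.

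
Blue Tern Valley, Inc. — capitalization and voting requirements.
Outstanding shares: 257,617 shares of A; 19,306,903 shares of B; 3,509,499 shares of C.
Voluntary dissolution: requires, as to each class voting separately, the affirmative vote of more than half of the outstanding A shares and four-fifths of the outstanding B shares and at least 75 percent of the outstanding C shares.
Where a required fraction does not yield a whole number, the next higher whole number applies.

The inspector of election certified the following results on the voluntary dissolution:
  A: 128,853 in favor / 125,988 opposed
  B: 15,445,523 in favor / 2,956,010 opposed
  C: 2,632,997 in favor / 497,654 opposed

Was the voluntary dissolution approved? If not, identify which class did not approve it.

A: a majority of 257617 is 128809; 128,809 required, 128,853 in favor — approved.
B: 4/5 of 19306903 = 15445522.40, rounded up to 15445523; 15,445,523 required, 15,445,523 in favor — approved.
C: 3/4 of 3509499 = 2632124.25, rounded up to 2632125; 2,632,125 required, 2,632,997 in favor — approved.

Approved — every class gave the required vote.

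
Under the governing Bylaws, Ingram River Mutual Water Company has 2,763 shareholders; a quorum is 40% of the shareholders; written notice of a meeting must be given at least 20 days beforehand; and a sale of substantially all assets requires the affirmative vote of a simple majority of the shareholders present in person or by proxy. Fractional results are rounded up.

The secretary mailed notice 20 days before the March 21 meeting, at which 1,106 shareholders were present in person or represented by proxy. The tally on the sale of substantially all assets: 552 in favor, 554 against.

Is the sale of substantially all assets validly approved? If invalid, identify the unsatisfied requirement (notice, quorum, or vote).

Invalid — vote requirement not satisfied.

Notice: 20 days given; 20 required. Satisfied.
Quorum: 40% of 2,763 = 1,105.20, rounded up to 1,106; 1,106 present. Satisfied.
Vote: requires a majority of those present (1,106); a majority of 1106 is 554, so 554 needed; 552 in favor. Not satisfied.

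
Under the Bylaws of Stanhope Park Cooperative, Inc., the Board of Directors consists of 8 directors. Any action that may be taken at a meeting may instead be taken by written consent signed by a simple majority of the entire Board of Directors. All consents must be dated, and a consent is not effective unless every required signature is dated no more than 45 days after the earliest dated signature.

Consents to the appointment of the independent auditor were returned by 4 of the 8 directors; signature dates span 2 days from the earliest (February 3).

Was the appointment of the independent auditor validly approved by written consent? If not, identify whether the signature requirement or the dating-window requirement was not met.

Not effective — insufficient signatures.

Signatures required: a simple majority of 8 — a majority of 8 is 5, so 5 needed; 4 signed. Insufficient.
Dating window: the latest signature is 2 days after the earliest; the limit is 45 days. Within the window.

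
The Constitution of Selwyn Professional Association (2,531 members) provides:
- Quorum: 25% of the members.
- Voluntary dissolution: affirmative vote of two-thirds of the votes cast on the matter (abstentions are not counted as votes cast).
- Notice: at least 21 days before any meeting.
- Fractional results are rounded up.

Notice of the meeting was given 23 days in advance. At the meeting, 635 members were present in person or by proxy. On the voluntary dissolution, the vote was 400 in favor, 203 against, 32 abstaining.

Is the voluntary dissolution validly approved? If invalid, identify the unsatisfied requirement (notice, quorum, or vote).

Notice: 23 days given; 21 required. Satisfied.
Quorum: 25% of 2,531 = 632.75, rounded up to 633; 635 present. Satisfied.
Vote: requires two-thirds of the votes cast (635 − 32 abstaining = 603); 2/3 of 603 = 402, so 402 needed; 400 in favor. Not satisfied.

Invalid — vote requirement not satisfied.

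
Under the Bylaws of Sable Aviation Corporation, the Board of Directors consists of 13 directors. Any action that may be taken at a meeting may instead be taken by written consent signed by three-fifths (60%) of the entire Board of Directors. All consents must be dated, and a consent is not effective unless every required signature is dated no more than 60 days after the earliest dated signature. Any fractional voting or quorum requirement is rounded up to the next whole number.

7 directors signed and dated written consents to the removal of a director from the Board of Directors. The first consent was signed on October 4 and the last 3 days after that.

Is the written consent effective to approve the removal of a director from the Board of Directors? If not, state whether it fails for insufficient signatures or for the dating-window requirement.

Not effective — insufficient signatures.

Signatures required: three-fifths (60%) of 13 — 3/5 of 13 = 7.80, rounded up to 8, so 8 needed; 7 signed. Insufficient.
Dating window: the latest signature is 3 days after the earliest; the limit is 60 days. Within the window.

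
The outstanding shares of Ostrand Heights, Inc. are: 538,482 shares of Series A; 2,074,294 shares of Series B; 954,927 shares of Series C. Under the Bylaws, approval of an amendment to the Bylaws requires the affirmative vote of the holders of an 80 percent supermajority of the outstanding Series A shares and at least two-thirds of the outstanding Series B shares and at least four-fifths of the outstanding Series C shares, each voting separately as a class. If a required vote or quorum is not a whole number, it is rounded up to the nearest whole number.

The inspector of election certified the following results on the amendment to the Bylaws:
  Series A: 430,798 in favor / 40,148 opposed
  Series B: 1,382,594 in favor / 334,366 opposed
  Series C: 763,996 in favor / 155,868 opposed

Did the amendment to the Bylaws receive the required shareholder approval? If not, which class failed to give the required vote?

Series A: 4/5 of 538482 = 430785.60, rounded up to 430786; 430,786 required, 430,798 in favor — approved.
Series B: 2/3 of 2074294 = 1382862.67, rounded up to 1382863; 1,382,863 required, 1,382,594 in favor — not approved.
Series C: 4/5 of 954927 = 763941.60, rounded up to 763942; 763,942 required, 763,996 in favor — approved.

Not approved — the Series B shares did not give the required vote.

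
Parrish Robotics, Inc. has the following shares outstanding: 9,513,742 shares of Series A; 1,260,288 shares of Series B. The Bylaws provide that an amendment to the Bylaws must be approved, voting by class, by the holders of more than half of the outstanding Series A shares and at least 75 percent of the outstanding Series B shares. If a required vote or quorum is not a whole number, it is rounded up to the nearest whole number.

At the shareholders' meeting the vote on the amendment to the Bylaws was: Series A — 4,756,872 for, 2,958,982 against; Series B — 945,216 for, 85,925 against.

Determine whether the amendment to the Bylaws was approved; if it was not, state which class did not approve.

Series A: a majority of 9513742 is 4756872; 4,756,872 required, 4,756,872 in favor — approved.
Series B: 3/4 of 1260288 = 945216; 945,216 required, 945,216 in favor — approved.

Approved — every class gave the required vote.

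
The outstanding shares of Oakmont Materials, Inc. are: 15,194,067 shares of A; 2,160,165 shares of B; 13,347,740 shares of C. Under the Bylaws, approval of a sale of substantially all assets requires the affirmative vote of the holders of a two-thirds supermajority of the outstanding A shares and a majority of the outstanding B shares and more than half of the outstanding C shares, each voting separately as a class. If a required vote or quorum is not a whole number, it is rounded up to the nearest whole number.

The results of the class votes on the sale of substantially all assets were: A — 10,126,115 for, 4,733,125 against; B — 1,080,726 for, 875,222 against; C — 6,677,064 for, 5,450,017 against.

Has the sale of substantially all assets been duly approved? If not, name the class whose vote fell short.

A: 2/3 of 15194067 = 10129378; 10,129,378 required, 10,126,115 in favor — not approved.
B: a majority of 2160165 is 1080083; 1,080,083 required, 1,080,726 in favor — approved.
C: a majority of 13347740 is 6673871; 6,673,871 required, 6,677,064 in favor — approved.

Not approved — the A shares did not give the required vote.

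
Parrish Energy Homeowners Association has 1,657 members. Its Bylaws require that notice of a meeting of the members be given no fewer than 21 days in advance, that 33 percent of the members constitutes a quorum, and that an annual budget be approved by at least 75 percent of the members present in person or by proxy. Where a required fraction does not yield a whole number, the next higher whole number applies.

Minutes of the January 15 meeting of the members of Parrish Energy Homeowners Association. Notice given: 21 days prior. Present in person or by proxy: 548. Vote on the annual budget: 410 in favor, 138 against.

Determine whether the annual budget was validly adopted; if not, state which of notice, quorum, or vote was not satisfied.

Notice: 21 days given; 21 required. Satisfied.
Quorum: 33% of 1,657 = 546.81, rounded up to 547; 548 present. Satisfied.
Vote: requires three-fourths of those present (548); 3/4 of 548 = 411, so 411 needed; 410 in favor. Not satisfied.

Invalid — vote requirement not satisfied.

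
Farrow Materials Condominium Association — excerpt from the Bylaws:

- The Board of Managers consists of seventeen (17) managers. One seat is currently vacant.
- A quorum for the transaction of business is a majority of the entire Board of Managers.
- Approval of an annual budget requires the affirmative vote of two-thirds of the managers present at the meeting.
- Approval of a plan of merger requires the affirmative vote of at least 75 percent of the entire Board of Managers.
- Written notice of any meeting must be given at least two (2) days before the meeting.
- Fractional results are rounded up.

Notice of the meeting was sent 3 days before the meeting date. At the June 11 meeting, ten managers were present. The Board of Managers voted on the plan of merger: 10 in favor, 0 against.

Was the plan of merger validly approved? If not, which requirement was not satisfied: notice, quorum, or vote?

Notice: 3 days given; 2 required (3 ≥ 2). Satisfied.
Quorum: 10 present; quorum is 9. Satisfied.
Vote: the plan of merger requires three-fourths of the entire Board of Managers (17). 3/4 of 17 = 12.75, rounded up to 13, so 13 affirmative votes are needed; 10 voted in favor. Not satisfied.

Invalid — vote requirement not satisfied.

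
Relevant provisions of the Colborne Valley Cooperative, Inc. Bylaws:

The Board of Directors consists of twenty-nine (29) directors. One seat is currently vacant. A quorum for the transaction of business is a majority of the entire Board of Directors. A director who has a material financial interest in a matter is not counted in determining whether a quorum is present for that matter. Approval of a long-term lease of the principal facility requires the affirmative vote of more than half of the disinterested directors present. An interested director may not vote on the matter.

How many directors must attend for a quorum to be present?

A majority of 29 is 15.

15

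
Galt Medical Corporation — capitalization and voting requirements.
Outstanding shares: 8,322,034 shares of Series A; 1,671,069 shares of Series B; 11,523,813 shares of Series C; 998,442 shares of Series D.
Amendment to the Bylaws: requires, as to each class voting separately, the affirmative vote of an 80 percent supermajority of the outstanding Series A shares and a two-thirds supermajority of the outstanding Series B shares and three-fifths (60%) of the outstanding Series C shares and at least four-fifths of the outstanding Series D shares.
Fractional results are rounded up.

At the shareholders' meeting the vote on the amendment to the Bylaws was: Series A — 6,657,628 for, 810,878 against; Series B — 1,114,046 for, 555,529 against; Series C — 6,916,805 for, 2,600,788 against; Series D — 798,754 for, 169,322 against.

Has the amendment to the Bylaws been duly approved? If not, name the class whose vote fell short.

Approved — every class gave the required vote.

Series A: 4/5 of 8322034 = 6657627.20, rounded up to 6657628; 6,657,628 required, 6,657,628 in favor — approved.
Series B: 2/3 of 1671069 = 1114046; 1,114,046 required, 1,114,046 in favor — approved.
Series C: 3/5 of 11523813 = 6914287.80, rounded up to 6914288; 6,914,288 required, 6,916,805 in favor — approved.
Series D: 4/5 of 998442 = 798753.60, rounded up to 798754; 798,754 required, 798,754 in favor — approved.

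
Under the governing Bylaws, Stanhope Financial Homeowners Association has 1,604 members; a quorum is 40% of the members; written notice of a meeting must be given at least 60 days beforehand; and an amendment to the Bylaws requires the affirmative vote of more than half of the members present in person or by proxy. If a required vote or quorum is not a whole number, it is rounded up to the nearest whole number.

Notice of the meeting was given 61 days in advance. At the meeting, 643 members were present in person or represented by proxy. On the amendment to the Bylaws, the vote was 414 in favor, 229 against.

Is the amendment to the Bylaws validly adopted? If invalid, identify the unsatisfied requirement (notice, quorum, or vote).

Notice: 61 days given; 60 required. Satisfied.
Quorum: 40% of 1,604 = 641.60, rounded up to 642; 643 present. Satisfied.
Vote: requires a majority of those present (643); a majority of 643 is 322, so 322 needed; 414 in favor. Satisfied.

Valid — all requirements satisfied.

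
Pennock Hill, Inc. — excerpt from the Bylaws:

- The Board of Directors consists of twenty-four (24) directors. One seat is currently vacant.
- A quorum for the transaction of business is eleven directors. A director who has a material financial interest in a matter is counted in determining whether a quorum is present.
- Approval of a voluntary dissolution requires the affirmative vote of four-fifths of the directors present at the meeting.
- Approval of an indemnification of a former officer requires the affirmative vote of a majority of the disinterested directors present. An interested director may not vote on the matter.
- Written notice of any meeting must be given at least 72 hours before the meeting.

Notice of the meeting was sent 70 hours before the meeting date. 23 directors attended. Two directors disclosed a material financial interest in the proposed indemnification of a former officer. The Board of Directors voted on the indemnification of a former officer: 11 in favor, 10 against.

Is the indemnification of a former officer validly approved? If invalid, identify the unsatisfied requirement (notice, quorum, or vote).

Notice: 70 hours given; 72 required (70 < 72). Not satisfied.
Quorum: 23 present (interested directors count toward quorum); quorum is 11. Satisfied.
Vote: the indemnification of a former officer requires a majority of the disinterested directors present (23 − 2 = 21). A majority of 21 is 11, so 11 affirmative votes are needed; 11 voted in favor. Satisfied.

Invalid — notice requirement not satisfied.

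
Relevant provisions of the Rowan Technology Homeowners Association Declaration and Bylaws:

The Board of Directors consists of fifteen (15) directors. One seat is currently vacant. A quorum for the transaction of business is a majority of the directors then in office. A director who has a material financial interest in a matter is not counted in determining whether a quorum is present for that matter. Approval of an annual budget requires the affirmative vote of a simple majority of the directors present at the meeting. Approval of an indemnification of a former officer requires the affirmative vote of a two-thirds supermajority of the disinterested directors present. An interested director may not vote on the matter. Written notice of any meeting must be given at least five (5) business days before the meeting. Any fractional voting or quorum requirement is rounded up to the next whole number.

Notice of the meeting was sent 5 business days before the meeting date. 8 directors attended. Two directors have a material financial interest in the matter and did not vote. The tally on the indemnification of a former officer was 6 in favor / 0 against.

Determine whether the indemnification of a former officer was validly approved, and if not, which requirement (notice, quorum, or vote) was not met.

Notice: 5 business days given; 5 required (5 ≥ 5). Satisfied.
Quorum: 8 present, but the 2 interested directors do not count, leaving 6. Quorum is 8. Not satisfied.
Vote: the indemnification of a former officer requires two-thirds of the disinterested directors present (8 − 2 = 6). 2/3 of 6 = 4, so 4 affirmative votes are needed; 6 voted in favor. Satisfied. (Moot — without a quorum no business can be validly transacted.)

Invalid — quorum requirement not satisfied.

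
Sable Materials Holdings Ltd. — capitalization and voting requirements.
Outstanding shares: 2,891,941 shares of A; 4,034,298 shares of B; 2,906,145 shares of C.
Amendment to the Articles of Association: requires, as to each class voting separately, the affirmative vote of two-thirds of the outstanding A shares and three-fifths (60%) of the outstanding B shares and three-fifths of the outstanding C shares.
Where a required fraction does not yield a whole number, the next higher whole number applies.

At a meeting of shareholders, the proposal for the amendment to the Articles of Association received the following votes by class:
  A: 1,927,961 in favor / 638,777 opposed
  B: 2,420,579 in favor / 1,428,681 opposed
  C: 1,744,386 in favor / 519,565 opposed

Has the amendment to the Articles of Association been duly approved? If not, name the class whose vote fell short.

A: 2/3 of 2891941 = 1927960.67, rounded up to 1927961; 1,927,961 required, 1,927,961 in favor — approved.
B: 3/5 of 4034298 = 2420578.80, rounded up to 2420579; 2,420,579 required, 2,420,579 in favor — approved.
C: 3/5 of 2906145 = 1743687; 1,743,687 required, 1,744,386 in favor — approved.

Approved — every class gave the required vote.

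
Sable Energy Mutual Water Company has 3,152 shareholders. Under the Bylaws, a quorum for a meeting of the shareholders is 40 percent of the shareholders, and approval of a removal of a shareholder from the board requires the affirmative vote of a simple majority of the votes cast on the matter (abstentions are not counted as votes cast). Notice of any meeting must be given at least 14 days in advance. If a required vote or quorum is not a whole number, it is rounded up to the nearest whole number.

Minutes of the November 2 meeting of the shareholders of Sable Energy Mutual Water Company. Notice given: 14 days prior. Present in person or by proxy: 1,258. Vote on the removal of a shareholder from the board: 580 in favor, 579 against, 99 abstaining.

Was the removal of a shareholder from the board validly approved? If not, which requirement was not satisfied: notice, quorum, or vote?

Notice: 14 days given; 14 required. Satisfied.
Quorum: 40% of 3,152 = 1,260.80, rounded up to 1,261; 1,258 present. Not satisfied.
Vote: requires a majority of the votes cast (1,258 − 99 abstaining = 1,159); a majority of 1159 is 580, so 580 needed; 580 in favor. Satisfied.

Invalid — quorum requirement not satisfied.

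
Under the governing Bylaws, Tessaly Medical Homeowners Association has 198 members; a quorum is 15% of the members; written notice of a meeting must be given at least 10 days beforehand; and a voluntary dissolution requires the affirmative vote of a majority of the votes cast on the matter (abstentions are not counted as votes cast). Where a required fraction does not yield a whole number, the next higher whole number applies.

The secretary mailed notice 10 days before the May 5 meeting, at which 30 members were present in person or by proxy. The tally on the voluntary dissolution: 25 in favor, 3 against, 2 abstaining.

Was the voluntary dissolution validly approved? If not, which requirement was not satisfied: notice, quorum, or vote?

Valid — all requirements satisfied.

Notice: 10 days given; 10 required. Satisfied.
Quorum: 15% of 198 = 29.70, rounded up to 30; 30 present. Satisfied.
Vote: requires a majority of the votes cast (30 − 2 abstaining = 28); a majority of 28 is 15, so 15 needed; 25 in favor. Satisfied.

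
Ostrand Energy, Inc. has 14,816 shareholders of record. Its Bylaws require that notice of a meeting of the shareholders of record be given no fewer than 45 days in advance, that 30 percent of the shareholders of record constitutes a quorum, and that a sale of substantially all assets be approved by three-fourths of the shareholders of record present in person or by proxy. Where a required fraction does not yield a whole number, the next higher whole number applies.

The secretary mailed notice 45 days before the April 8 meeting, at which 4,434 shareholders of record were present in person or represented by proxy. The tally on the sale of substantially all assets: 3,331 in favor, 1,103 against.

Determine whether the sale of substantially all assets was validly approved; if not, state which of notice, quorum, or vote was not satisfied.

Notice: 45 days given; 45 required. Satisfied.
Quorum: 30% of 14,816 = 4,444.80, rounded up to 4,445; 4,434 present. Not satisfied.
Vote: requires three-fourths of those present (4,434); 3/4 of 4434 = 3325.50, rounded up to 3326, so 3,326 needed; 3,331 in favor. Satisfied.

Invalid — quorum requirement not satisfied.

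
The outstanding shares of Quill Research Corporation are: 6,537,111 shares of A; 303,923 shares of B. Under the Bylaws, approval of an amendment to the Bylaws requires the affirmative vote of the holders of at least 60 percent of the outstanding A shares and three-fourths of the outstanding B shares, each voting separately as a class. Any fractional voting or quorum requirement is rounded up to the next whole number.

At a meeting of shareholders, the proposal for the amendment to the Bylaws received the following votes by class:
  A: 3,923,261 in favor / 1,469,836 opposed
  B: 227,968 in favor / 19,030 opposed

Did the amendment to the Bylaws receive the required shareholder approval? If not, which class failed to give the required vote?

A: 3/5 of 6537111 = 3922266.60, rounded up to 3922267; 3,922,267 required, 3,923,261 in favor — approved.
B: 3/4 of 303923 = 227942.25, rounded up to 227943; 227,943 required, 227,968 in favor — approved.

Approved — every class gave the required vote.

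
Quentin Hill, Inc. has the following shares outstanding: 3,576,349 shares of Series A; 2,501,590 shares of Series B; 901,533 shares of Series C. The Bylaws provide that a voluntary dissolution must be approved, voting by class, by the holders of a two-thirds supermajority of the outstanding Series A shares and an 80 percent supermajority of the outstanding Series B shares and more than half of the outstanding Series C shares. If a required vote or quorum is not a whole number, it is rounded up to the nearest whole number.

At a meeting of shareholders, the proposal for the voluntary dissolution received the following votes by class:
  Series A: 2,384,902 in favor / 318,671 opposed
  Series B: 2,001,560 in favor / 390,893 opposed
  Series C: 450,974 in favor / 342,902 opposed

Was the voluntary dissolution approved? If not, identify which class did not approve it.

Approved — every class gave the required vote.

Series A: 2/3 of 3576349 = 2384232.67, rounded up to 2384233; 2,384,233 required, 2,384,902 in favor — approved.
Series B: 4/5 of 2501590 = 2001272; 2,001,272 required, 2,001,560 in favor — approved.
Series C: a majority of 901533 is 450767; 450,767 required, 450,974 in favor — approved.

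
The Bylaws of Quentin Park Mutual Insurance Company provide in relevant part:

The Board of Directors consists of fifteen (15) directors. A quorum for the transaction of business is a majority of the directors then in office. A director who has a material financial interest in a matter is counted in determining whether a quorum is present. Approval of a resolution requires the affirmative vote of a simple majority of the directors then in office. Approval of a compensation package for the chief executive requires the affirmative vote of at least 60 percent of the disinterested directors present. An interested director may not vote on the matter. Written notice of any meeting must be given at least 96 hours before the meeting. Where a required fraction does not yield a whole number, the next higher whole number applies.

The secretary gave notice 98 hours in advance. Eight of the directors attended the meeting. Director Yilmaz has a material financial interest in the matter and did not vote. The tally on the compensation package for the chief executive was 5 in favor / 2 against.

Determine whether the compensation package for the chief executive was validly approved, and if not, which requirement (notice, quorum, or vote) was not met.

Notice: 98 hours given; 96 required (98 ≥ 96). Satisfied.
Quorum: 8 present (interested directors count toward quorum); quorum is 8. Satisfied.
Vote: the compensation package for the chief executive requires three-fifths of the disinterested directors present (8 − 1 = 7). 3/5 of 7 = 4.20, rounded up to 5, so 5 affirmative votes are needed; 5 voted in favor. Satisfied.

Valid — all requirements satisfied.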